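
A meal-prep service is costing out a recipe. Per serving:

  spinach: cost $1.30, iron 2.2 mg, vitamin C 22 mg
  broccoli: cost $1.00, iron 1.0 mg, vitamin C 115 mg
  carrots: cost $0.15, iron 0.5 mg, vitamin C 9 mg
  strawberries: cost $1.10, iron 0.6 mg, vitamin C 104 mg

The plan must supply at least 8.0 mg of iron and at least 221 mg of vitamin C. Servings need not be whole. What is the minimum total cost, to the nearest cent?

The cheapest plan sits at a corner of the feasible region — with two constraints it uses at most two foods.
spinach only: max(8.0/2.2, 221/22) = 10.05 servings → $13.06.
broccoli only: max(8.0/1.0, 221/115) = 8 servings → $8.00.
carrots only: max(8.0/0.5, 221/9) = 24.56 servings → $3.68.
strawberries only: max(8.0/0.6, 221/104) = 13.33 servings → $14.67.
spinach + broccoli with both tight: 3.026 servings and 1.343 servings → $5.28.
spinach + carrots: the both-tight solution has a negative serving — not a feasible corner.
spinach + strawberries with both tight: 3.244 servings and 1.439 servings → $5.80.
broccoli + carrots with both tight: 0.7938 servings and 14.41 servings → $2.96.
broccoli + strawberries: intersection lies outside the first quadrant.
carrots + strawberries with both tight: 15.01 servings and 0.8262 servings → $3.16.
Cheapest feasible corner: $2.96.

$2.96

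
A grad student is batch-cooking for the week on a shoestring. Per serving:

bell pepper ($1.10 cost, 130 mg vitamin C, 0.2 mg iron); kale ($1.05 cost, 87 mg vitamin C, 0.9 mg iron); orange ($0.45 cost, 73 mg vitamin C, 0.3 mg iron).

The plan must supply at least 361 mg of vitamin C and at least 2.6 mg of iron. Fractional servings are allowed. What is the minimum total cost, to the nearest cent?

$3.28

Two binding constraints pin down two serving amounts, so the optimal mix uses at most two foods. The candidates are each food alone (scaled to the tighter of vitamin C/iron) and each pair with both constraints tight.
bell pepper only: max(361/130, 2.6/0.2) = 13 servings → $14.30.
kale only: max(361/87, 2.6/0.9) = 4.149 servings → $4.36.
orange only: max(361/73, 2.6/0.3) = 8.667 servings → $3.90.
bell pepper + kale with both tight: 0.991 servings and 2.669 servings → $3.89.
bell pepper + orange with both targets exact would need a negative amount; discard.
kale + orange with both tight: 2.058 servings and 2.492 servings → $3.28.
The minimum over all feasible corners is $3.28.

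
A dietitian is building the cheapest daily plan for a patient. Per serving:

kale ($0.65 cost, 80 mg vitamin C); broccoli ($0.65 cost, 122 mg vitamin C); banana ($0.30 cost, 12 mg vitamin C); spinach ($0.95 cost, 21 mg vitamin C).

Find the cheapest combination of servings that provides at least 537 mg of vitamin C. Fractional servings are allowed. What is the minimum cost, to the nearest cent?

Cost per mg of vitamin C: broccoli $0.0053, kale $0.0081, banana $0.0250, spinach $0.0452.
With no serving limits, use only broccoli: 537 mg / 122 mg = 4.402 servings × $0.65 = $2.86.

$2.86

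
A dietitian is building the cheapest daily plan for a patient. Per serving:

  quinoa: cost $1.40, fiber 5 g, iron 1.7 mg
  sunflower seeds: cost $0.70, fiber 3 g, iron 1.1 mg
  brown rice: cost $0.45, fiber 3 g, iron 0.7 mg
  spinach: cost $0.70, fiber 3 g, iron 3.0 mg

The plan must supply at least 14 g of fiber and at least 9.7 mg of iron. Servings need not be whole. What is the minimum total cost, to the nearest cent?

$2.80

An LP optimum is at a vertex; with two nutrient constraints at most two foods are used. Check each candidate.
quinoa only: max(14/5, 9.7/1.7) = 5.706 servings → $7.99.
sunflower seeds only: max(14/3, 9.7/1.1) = 8.818 servings → $6.17.
brown rice only: max(14/3, 9.7/0.7) = 13.86 servings → $6.24.
spinach only: max(14/3, 9.7/3.0) = 4.667 servings → $3.27.
quinoa + sunflower seeds with both targets exact would need a negative amount; discard.
quinoa + brown rice with both targets exact would need a negative amount; discard.
quinoa + spinach with both tight: 1.303 servings and 2.495 servings → $3.57.
sunflower seeds + brown rice: the both-tight solution has a negative serving — not a feasible corner.
sunflower seeds + spinach with both tight: 2.263 servings and 2.404 servings → $3.27.
brown rice + spinach with both tight: 1.87 servings and 2.797 servings → $2.80.
The minimum over all feasible corners is $2.80.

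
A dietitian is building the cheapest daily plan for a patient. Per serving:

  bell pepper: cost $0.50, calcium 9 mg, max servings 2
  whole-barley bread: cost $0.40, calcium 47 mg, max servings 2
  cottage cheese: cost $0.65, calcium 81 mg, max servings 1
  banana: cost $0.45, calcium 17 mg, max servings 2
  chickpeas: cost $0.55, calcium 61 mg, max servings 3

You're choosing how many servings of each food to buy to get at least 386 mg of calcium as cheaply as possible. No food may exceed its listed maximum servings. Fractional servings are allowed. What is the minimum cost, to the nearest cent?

Cost per mg of calcium: cottage cheese $0.0080, whole-barley bread $0.0085, chickpeas $0.0090, banana $0.0265, bell pepper $0.0556.
Take 1 serving of cottage cheese: +81.0 mg calcium for $0.65 (total $0.65, still need 305.0 mg).
Take 2 servings of whole-barley bread: +94.0 mg calcium for $0.80 (total $1.45, still need 211.0 mg).
Take 3 servings of chickpeas: +183.0 mg calcium for $1.65 (total $3.10, still need 28.0 mg).
Take 1.647 servings of banana: +28.0 mg calcium for $0.74 (total $3.84, still need 0.0 mg).
Greedy by cheapest-per-mg is optimal for a single linear constraint, so the minimum cost is $3.84.

$3.84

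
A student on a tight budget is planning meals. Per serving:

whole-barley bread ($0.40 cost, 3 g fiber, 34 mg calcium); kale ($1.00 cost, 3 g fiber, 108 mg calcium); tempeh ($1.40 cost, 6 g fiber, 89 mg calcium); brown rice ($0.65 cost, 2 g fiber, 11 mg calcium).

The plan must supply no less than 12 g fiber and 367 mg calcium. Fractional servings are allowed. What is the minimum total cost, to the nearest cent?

Minimising a linear cost over {fiber ≥ 12, calcium ≥ 367, servings ≥ 0} — the optimum is at a vertex, using one or two foods.
whole-barley bread only: max(12/3, 367/34) = 10.79 servings → $4.32.
kale only: max(12/3, 367/108) = 4 servings → $4.00.
tempeh only: max(12/6, 367/89) = 4.124 servings → $5.77.
brown rice only: max(12/2, 367/11) = 33.36 servings → $21.69.
whole-barley bread + kale with both tight: 0.8784 servings and 3.122 servings → $3.47.
whole-barley bread + tempeh with both targets exact would need a negative amount; discard.
whole-barley bread + brown rice: intersection lies outside the first quadrant.
kale + tempeh with both tight: 2.976 servings and 0.5118 servings → $3.69.
kale + brown rice with both tight: 3.29 servings and 1.066 servings → $3.98.
tempeh + brown rice with both targets exact would need a negative amount; discard.
Cheapest feasible corner: $3.47.

$3.47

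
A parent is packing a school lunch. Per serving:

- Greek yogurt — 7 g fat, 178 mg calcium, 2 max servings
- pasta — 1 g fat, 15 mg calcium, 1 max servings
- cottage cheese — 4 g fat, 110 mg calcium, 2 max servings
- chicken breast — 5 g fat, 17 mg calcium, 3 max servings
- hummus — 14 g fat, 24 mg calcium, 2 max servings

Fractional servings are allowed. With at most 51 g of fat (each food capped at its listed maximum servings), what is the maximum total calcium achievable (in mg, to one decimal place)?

664.3 mg

Calcium per g fat: cottage cheese 27.5, Greek yogurt 25.43, pasta 15, chicken breast 3.4, hummus 1.714.
Take 2 servings of cottage cheese: uses 8 g fat, +220.0 mg calcium (running total 220.0 mg).
Take 2 servings of Greek yogurt: uses 14 g fat, +356.0 mg calcium (running total 576.0 mg).
Take 1 serving of pasta: uses 1 g fat, +15.0 mg calcium (running total 591.0 mg).
Take 3 servings of chicken breast: uses 15 g fat, +51.0 mg calcium (running total 642.0 mg).
Take 0.9286 servings of hummus: uses 13 g fat, +22.3 mg calcium (running total 664.3 mg).
Greedy by best ratio exhausts the fat allowance optimally: 664.3 mg.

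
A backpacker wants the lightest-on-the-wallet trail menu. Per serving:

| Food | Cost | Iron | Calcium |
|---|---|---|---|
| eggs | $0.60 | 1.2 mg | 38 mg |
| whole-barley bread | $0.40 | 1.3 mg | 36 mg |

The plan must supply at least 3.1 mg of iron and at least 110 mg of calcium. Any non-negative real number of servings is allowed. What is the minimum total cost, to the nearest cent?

Check every corner: each single food scaled to meet both minima, and each pair solved so both constraints bind.
eggs only: max(3.1/1.2, 110/38) = 2.895 servings → $1.74.
whole-barley bread only: max(3.1/1.3, 110/36) = 3.056 servings → $1.22.
eggs + whole-barley bread with both targets exact would need a negative amount; discard.
The minimum over all feasible corners is $1.22.

$1.22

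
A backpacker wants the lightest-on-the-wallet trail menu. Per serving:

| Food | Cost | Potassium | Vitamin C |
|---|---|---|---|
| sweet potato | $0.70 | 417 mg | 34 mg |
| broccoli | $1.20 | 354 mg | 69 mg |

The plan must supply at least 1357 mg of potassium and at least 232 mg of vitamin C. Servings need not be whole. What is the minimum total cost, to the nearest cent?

$4.11

sweet potato only: max(1357/417, 232/34) = 6.824 servings → $4.78.
broccoli only: max(1357/354, 232/69) = 3.833 servings → $4.60.
sweet potato + broccoli with both tight: 0.6874 servings and 3.024 servings → $4.11.
The minimum over all feasible corners is $4.11.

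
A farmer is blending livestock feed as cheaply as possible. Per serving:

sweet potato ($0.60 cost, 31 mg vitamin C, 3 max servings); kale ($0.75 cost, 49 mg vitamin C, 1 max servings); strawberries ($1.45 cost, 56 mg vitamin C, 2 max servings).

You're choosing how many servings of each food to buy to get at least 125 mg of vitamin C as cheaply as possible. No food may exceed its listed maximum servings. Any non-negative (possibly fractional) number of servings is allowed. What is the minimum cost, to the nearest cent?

$2.22

Cost per mg of vitamin C: kale $0.0153, sweet potato $0.0194, strawberries $0.0259.
Take 1 serving of kale: +49.0 mg vitamin C for $0.75 (total $0.75, still need 76.0 mg).
Take 2.452 servings of sweet potato: +76.0 mg vitamin C for $1.47 (total $2.22, still need 0.0 mg).
Greedy by cheapest-per-mg is optimal for a single linear constraint, so the minimum cost is $2.22.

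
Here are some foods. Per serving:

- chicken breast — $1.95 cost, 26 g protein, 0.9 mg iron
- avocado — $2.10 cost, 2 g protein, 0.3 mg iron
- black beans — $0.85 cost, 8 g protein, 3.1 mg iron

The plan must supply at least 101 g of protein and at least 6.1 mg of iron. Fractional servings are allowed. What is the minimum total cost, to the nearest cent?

$7.81

Check every corner: each single food scaled to meet both minima, and each pair solved so both constraints bind.
chicken breast only: max(101/26, 6.1/0.9) = 6.778 servings → $13.22.
avocado only: max(101/2, 6.1/0.3) = 50.5 servings → $106.05.
black beans only: max(101/8, 6.1/3.1) = 12.62 servings → $10.73.
chicken breast + avocado with both tight: 3.017 servings and 11.28 servings → $29.58.
chicken breast + black beans with both tight: 3.601 servings and 0.9223 servings → $7.81.
avocado + black beans: the both-tight solution has a negative serving — not a feasible corner.
The minimum over all feasible corners is $7.81.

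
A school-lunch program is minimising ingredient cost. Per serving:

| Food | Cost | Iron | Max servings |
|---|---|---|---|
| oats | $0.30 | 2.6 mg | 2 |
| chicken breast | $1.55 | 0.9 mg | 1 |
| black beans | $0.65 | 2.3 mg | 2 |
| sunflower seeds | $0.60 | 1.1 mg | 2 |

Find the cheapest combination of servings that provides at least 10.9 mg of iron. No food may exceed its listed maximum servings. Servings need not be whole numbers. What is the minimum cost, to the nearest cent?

$2.50

Cost per mg of iron: oats $0.1154, black beans $0.2826, sunflower seeds $0.5455, chicken breast $1.7222.
Take 2 servings of oats: +5.2 mg iron for $0.60 (total $0.60, still need 5.7 mg).
Take 2 servings of black beans: +4.6 mg iron for $1.30 (total $1.90, still need 1.1 mg).
Take 1 serving of sunflower seeds: +1.1 mg iron for $0.60 (total $2.50, still need 0.0 mg).
Filling from the cheapest source first is optimal under one linear minimum: $2.50.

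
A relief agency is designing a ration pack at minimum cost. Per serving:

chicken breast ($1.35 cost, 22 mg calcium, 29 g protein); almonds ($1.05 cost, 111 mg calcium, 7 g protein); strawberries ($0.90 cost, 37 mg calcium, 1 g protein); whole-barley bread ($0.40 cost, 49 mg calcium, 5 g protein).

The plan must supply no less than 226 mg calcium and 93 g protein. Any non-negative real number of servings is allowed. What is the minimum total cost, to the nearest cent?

Two binding constraints pin down two serving amounts, so the optimal mix uses at most two foods. The candidates are each food alone (scaled to the tighter of calcium/protein) and each pair with both constraints tight.
chicken breast only: max(226/22, 93/29) = 10.27 servings → $13.87.
almonds only: max(226/111, 93/7) = 13.29 servings → $13.95.
strawberries only: max(226/37, 93/1) = 93 servings → $83.70.
whole-barley bread only: max(226/49, 93/5) = 18.6 servings → $7.44.
chicken breast + almonds with both tight: 2.852 servings and 1.471 servings → $5.39.
chicken breast + strawberries with both tight: 3.059 servings and 4.289 servings → $7.99.
chicken breast + whole-barley bread with both tight: 2.614 servings and 3.439 servings → $4.90.
almonds + strawberries: intersection lies outside the first quadrant.
almonds + whole-barley bread with both targets exact would need a negative amount; discard.
strawberries + whole-barley bread: the both-tight solution has a negative serving — not a feasible corner.
So the least-cost plan costs $4.90.

$4.90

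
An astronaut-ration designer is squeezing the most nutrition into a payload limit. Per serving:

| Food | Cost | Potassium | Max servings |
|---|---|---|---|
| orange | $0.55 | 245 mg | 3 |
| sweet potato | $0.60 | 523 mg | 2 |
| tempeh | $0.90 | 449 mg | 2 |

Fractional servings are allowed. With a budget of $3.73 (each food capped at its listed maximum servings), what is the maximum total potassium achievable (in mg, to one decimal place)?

Potassium per dollar: sweet potato 871.7, tempeh 498.9, orange 445.5.
Take 2 servings of sweet potato: spends $1.20, +1046.0 mg potassium (running total 1046.0 mg).
Take 2 servings of tempeh: spends $1.80, +898.0 mg potassium (running total 1944.0 mg).
Take 1.327 servings of orange: spends $0.73, +325.2 mg potassium (running total 2269.2 mg).
Filling greedily by potassium-per-dollar is optimal for one linear limit, giving 2269.2 mg.

2269.2 mg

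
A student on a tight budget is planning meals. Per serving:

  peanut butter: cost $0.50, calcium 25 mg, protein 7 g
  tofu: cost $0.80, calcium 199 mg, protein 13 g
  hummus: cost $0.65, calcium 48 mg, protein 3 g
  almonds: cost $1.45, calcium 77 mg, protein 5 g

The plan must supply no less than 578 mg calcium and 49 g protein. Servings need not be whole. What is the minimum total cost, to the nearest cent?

$3.02

Check every corner: each single food scaled to meet both minima, and each pair solved so both constraints bind.
peanut butter only: max(578/25, 49/7) = 23.12 servings → $11.56.
tofu only: max(578/199, 49/13) = 3.769 servings → $3.02.
hummus only: max(578/48, 49/3) = 16.33 servings → $10.62.
almonds only: max(578/77, 49/5) = 9.8 servings → $14.21.
peanut butter + tofu with both tight: 2.095 servings and 2.641 servings → $3.16.
peanut butter + hummus with both tight: 2.368 servings and 10.81 servings → $8.21.
peanut butter + almonds with both tight: 2.133 servings and 6.814 servings → $10.95.
tofu + hummus: the both-tight solution has a negative serving — not a feasible corner.
tofu + almonds with both targets exact would need a negative amount; discard.
hummus + almonds: intersection lies outside the first quadrant.
Cheapest feasible corner: $3.02.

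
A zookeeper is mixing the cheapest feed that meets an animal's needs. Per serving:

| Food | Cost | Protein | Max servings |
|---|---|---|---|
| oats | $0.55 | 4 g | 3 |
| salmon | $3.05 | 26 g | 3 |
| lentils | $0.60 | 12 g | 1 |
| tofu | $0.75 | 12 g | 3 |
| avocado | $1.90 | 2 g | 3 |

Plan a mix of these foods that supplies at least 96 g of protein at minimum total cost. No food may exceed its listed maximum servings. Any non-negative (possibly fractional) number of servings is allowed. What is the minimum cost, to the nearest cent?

Cost per g of protein: lentils $0.0500, tofu $0.0625, salmon $0.1173, oats $0.1375, avocado $0.9500.
Take 1 serving of lentils: +12.0 g protein for $0.60 (total $0.60, still need 84.0 g).
Take 3 servings of tofu: +36.0 g protein for $2.25 (total $2.85, still need 48.0 g).
Take 1.846 servings of salmon: +48.0 g protein for $5.63 (total $8.48, still need 0.0 g).
Greedy by cheapest-per-g is optimal for a single linear constraint, so the minimum cost is $8.48.

$8.48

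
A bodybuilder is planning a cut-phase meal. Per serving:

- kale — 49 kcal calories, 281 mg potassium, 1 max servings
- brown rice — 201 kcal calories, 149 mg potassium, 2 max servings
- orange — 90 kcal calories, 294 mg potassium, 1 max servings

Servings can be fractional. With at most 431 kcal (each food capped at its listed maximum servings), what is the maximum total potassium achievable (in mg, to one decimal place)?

791.5 mg

Potassium per kcal: kale 5.735, orange 3.267, brown rice 0.7413.
Take 1 serving of kale: uses 49 kcal, +281.0 mg potassium (running total 281.0 mg).
Take 1 serving of orange: uses 90 kcal, +294.0 mg potassium (running total 575.0 mg).
Take 1.453 servings of brown rice: uses 292 kcal, +216.5 mg potassium (running total 791.5 mg).
Greedy by best ratio exhausts the calories allowance optimally: 791.5 mg.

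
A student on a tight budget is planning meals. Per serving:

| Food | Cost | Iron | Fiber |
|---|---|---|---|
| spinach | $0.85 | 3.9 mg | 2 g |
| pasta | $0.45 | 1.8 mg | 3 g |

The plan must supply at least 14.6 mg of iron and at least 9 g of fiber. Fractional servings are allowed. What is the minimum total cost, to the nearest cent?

$3.22

For a min-cost LP with two ≥-constraints, a basic feasible solution has at most two positive variables.
spinach only: max(14.6/3.9, 9/2) = 4.5 servings → $3.83.
pasta only: max(14.6/1.8, 9/3) = 8.111 servings → $3.65.
spinach + pasta with both tight: 3.407 servings and 0.7284 servings → $3.22.
So the least-cost plan costs $3.22.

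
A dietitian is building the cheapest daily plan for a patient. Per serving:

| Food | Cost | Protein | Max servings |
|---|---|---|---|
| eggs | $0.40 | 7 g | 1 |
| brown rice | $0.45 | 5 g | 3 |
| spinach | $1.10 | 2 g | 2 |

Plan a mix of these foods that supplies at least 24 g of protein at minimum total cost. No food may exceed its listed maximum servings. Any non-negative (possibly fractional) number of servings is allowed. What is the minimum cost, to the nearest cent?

$2.85

Cost per g of protein: eggs $0.0571, brown rice $0.0900, spinach $0.5500.
Take 1 serving of eggs: +7.0 g protein for $0.40 (total $0.40, still need 17.0 g).
Take 3 servings of brown rice: +15.0 g protein for $1.35 (total $1.75, still need 2.0 g).
Take 1 serving of spinach: +2.0 g protein for $1.10 (total $2.85, still need 0.0 g).
Greedy by cheapest-per-g is optimal for a single linear constraint, so the minimum cost is $2.85.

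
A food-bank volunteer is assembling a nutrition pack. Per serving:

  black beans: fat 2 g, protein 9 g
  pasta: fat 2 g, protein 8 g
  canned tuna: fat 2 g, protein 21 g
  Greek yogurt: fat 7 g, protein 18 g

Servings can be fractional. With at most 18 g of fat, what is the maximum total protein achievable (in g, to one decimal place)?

189.0 g

Protein per g fat: canned tuna 10.5, black beans 4.5, pasta 4, Greek yogurt 2.571.
With no serving limits, spend the whole fat allowance on canned tuna: 18 g / 2 g × 21 g = 189.0 g.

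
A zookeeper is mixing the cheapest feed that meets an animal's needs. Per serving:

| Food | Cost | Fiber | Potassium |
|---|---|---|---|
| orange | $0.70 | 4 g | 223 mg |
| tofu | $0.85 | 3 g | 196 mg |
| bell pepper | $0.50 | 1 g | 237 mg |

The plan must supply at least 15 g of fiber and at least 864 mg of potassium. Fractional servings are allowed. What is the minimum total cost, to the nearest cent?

Minimising a linear cost over {fiber ≥ 15, potassium ≥ 864, servings ≥ 0} — the optimum is at a vertex, using one or two foods.
orange only: max(15/4, 864/223) = 3.874 servings → $2.71.
tofu only: max(15/3, 864/196) = 5 servings → $4.25.
bell pepper only: max(15/1, 864/237) = 15 servings → $7.50.
orange + tofu with both tight: 3.026 servings and 0.9652 servings → $2.94.
orange + bell pepper with both tight: 3.712 servings and 0.1531 servings → $2.67.
tofu + bell pepper: the both-tight solution has a negative serving — not a feasible corner.
Cheapest feasible corner: $2.67.

$2.67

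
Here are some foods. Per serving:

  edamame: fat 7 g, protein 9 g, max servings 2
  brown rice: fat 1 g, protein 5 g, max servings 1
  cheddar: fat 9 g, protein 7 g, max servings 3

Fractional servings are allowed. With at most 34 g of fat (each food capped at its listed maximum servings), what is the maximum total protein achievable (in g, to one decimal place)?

Protein per g fat: brown rice 5, edamame 1.286, cheddar 0.7778.
Take 1 serving of brown rice: uses 1 g fat, +5.0 g protein (running total 5.0 g).
Take 2 servings of edamame: uses 14 g fat, +18.0 g protein (running total 23.0 g).
Take 2.111 servings of cheddar: uses 19 g fat, +14.8 g protein (running total 37.8 g).
Filling greedily by protein-per-g fat is optimal for one linear limit, giving 37.8 g.

37.8 g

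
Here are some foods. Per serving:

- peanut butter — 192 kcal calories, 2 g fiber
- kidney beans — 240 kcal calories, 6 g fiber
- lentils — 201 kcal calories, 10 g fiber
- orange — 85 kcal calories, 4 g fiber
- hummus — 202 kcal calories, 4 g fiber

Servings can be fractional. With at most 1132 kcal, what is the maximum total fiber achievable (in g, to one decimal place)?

56.3 g

Fiber per kcal: lentils 0.04975, orange 0.04706, kidney beans 0.025, hummus 0.0198, peanut butter 0.01042.
With no serving limits, spend the whole calories allowance on lentils: 1132 kcal / 201 kcal × 10 g = 56.3 g.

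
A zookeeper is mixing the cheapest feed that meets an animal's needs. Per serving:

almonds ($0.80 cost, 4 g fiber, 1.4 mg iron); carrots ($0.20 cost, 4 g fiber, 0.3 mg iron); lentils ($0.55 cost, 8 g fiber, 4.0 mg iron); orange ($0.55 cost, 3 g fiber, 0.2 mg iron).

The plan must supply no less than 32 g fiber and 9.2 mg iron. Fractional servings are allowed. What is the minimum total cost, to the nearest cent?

$1.90

This is a tiny linear program; its minimum lies at a vertex of the feasible set. List the vertices and price them.
almonds only: max(32/4, 9.2/1.4) = 8 servings → $6.40.
carrots only: max(32/4, 9.2/0.3) = 30.67 servings → $6.13.
lentils only: max(32/8, 9.2/4.0) = 4 servings → $2.20.
orange only: max(32/3, 9.2/0.2) = 46 servings → $25.30.
almonds + carrots with both tight: 6.182 servings and 1.818 servings → $5.31.
almonds + lentils: intersection lies outside the first quadrant.
almonds + orange with both tight: 6.235 servings and 2.353 servings → $6.28.
carrots + lentils with both tight: 4 servings and 2 servings → $1.90.
carrots + orange with both targets exact would need a negative amount; discard.
lentils + orange with both tight: 2.038 servings and 5.231 servings → $4.00.
The minimum over all feasible corners is $1.90.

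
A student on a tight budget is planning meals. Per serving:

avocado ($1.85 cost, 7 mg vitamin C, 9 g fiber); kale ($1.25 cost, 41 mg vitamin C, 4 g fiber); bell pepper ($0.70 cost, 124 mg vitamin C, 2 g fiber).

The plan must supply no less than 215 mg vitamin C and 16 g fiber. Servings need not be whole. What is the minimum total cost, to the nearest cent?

avocado only: max(215/7, 16/9) = 30.71 servings → $56.82.
kale only: max(215/41, 16/4) = 5.244 servings → $6.55.
bell pepper only: max(215/124, 16/2) = 8 servings → $5.60.
avocado + kale: the both-tight solution has a negative serving — not a feasible corner.
avocado + bell pepper with both tight: 1.41 servings and 1.654 servings → $3.77.
kale + bell pepper with both tight: 3.754 servings and 0.4928 servings → $5.04.
Cheapest feasible corner: $3.77.

$3.77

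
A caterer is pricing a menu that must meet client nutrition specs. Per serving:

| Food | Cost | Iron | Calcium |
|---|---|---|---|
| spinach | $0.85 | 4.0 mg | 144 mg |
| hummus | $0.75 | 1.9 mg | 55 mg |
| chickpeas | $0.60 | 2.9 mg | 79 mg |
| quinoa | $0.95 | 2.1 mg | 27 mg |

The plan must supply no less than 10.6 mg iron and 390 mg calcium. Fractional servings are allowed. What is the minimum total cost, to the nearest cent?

$2.30

With two linear requirements the optimum uses one or two foods; enumerate the corners.
spinach only: max(10.6/4.0, 390/144) = 2.708 servings → $2.30.
hummus only: max(10.6/1.9, 390/55) = 7.091 servings → $5.32.
chickpeas only: max(10.6/2.9, 390/79) = 4.937 servings → $2.96.
quinoa only: max(10.6/2.1, 390/27) = 14.44 servings → $13.72.
spinach + hummus: the both-tight solution has a negative serving — not a feasible corner.
spinach + chickpeas: the both-tight solution has a negative serving — not a feasible corner.
spinach + quinoa: intersection lies outside the first quadrant.
hummus + chickpeas: the both-tight solution has a negative serving — not a feasible corner.
hummus + quinoa: the both-tight solution has a negative serving — not a feasible corner.
chickpeas + quinoa with both targets exact would need a negative amount; discard.
Cheapest feasible corner: $2.30.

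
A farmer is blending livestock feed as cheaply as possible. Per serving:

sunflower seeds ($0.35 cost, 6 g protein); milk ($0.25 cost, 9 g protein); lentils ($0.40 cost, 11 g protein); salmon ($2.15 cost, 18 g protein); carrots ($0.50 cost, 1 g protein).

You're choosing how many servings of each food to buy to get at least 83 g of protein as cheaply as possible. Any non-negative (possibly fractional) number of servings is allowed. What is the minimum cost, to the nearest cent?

Cost per g of protein: milk $0.0278, lentils $0.0364, sunflower seeds $0.0583, salmon $0.1194, carrots $0.5000.
With no serving limits, use only milk: 83 g / 9 g = 9.222 servings × $0.25 = $2.31.

$2.31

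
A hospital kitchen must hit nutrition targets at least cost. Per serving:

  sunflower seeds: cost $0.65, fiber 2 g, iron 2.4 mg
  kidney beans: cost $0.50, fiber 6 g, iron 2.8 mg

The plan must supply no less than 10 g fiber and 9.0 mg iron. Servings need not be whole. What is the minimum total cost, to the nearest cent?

A basic optimal solution has at most two foods positive. Try each food alone and each pair with both targets met exactly.
sunflower seeds only: max(10/2, 9.0/2.4) = 5 servings → $3.25.
kidney beans only: max(10/6, 9.0/2.8) = 3.214 servings → $1.61.
sunflower seeds + kidney beans with both tight: 2.955 servings and 0.6818 servings → $2.26.
The minimum over all feasible corners is $1.61.

$1.61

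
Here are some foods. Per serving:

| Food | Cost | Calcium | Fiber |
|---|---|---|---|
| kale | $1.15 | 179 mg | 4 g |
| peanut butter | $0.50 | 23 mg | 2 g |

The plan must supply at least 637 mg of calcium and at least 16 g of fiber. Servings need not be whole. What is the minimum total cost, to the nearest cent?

At the optimum either one food covers both requirements or two foods hit both targets exactly; no other combination can be cheaper.
kale only: max(637/179, 16/4) = 4 servings → $4.60.
peanut butter only: max(637/23, 16/2) = 27.7 servings → $13.85.
kale + peanut butter with both tight: 3.406 servings and 1.188 servings → $4.51.
Cheapest feasible corner: $4.51.

$4.51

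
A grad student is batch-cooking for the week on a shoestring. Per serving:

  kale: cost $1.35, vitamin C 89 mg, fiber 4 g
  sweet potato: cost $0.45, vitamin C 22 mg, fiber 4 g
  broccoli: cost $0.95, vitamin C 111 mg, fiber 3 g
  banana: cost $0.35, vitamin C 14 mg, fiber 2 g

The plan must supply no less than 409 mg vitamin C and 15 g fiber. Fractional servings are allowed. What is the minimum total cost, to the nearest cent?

kale only: max(409/89, 15/4) = 4.596 servings → $6.20.
sweet potato only: max(409/22, 15/4) = 18.59 servings → $8.37.
broccoli only: max(409/111, 15/3) = 5 servings → $4.75.
banana only: max(409/14, 15/2) = 29.21 servings → $10.22.
kale + sweet potato: intersection lies outside the first quadrant.
kale + broccoli with both tight: 2.475 servings and 1.701 servings → $4.96.
kale + banana: the both-tight solution has a negative serving — not a feasible corner.
sweet potato + broccoli with both tight: 1.159 servings and 3.455 servings → $3.80.
sweet potato + banana: intersection lies outside the first quadrant.
broccoli + banana with both tight: 3.378 servings and 2.433 servings → $4.06.
The minimum over all feasible corners is $3.80.

$3.80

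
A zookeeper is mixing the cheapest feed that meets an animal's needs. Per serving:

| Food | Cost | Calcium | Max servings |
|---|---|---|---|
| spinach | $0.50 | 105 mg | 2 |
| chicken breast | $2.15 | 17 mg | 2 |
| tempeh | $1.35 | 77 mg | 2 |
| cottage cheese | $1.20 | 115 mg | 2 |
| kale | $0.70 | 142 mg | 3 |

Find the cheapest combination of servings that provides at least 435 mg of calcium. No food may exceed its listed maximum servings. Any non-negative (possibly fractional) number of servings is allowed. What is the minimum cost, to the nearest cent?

Cost per mg of calcium: spinach $0.0048, kale $0.0049, cottage cheese $0.0104, tempeh $0.0175, chicken breast $0.1265.
Take 2 servings of spinach: +210.0 mg calcium for $1.00 (total $1.00, still need 225.0 mg).
Take 1.585 servings of kale: +225.0 mg calcium for $1.11 (total $2.11, still need 0.0 mg).
Greedy by cheapest-per-mg is optimal for a single linear constraint, so the minimum cost is $2.11.

$2.11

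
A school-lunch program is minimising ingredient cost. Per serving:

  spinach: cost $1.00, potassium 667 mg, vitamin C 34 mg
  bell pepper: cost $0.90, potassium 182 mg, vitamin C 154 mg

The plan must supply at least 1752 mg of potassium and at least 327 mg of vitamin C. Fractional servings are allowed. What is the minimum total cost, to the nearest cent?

$3.66

The cheapest plan sits at a corner of the feasible region — with two constraints it uses at most two foods.
spinach only: max(1752/667, 327/34) = 9.618 servings → $9.62.
bell pepper only: max(1752/182, 327/154) = 9.626 servings → $8.66.
spinach + bell pepper with both tight: 2.179 servings and 1.642 servings → $3.66.
The minimum over all feasible corners is $3.66.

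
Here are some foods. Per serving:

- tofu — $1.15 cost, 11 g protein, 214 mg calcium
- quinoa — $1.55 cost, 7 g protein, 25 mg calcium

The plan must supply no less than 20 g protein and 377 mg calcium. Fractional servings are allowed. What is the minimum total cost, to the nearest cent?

An LP optimum is at a vertex; with two nutrient constraints at most two foods are used. Check each candidate.
tofu only: max(20/11, 377/214) = 1.818 servings → $2.09.
quinoa only: max(20/7, 377/25) = 15.08 servings → $23.37.
tofu + quinoa with both tight: 1.749 servings and 0.1087 servings → $2.18.
Cheapest feasible corner: $2.09.

$2.09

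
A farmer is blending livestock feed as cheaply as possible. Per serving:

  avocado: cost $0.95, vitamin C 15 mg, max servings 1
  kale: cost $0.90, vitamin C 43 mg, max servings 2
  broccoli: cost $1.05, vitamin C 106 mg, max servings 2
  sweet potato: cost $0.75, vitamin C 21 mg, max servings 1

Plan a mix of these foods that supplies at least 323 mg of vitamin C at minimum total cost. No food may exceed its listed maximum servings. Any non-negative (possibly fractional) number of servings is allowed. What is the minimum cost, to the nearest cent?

Cost per mg of vitamin C: broccoli $0.0099, kale $0.0209, sweet potato $0.0357, avocado $0.0633.
Take 2 servings of broccoli: +212.0 mg vitamin C for $2.10 (total $2.10, still need 111.0 mg).
Take 2 servings of kale: +86.0 mg vitamin C for $1.80 (total $3.90, still need 25.0 mg).
Take 1 serving of sweet potato: +21.0 mg vitamin C for $0.75 (total $4.65, still need 4.0 mg).
Take 0.2667 servings of avocado: +4.0 mg vitamin C for $0.25 (total $4.90, still need 0.0 mg).
Filling from the cheapest source first is optimal under one linear minimum: $4.90.

$4.90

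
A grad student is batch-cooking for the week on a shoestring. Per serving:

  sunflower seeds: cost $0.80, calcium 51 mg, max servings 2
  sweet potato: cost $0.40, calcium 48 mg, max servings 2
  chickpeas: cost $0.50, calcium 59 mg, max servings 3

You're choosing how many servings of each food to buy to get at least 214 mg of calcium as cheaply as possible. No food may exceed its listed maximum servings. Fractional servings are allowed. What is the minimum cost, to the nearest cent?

Cost per mg of calcium: sweet potato $0.0083, chickpeas $0.0085, sunflower seeds $0.0157.
Take 2 servings of sweet potato: +96.0 mg calcium for $0.80 (total $0.80, still need 118.0 mg).
Take 2 servings of chickpeas: +118.0 mg calcium for $1.00 (total $1.80, still need 0.0 mg).
Greedy by cheapest-per-mg is optimal for a single linear constraint, so the minimum cost is $1.80.

$1.80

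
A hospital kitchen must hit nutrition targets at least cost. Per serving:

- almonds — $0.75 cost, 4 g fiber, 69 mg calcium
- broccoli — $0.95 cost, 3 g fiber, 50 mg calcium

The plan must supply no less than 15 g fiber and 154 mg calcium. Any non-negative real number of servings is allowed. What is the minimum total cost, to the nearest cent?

The cheapest plan sits at a corner of the feasible region — with two constraints it uses at most two foods.
almonds only: max(15/4, 154/69) = 3.75 servings → $2.81.
broccoli only: max(15/3, 154/50) = 5 servings → $4.75.
almonds + broccoli: the both-tight solution has a negative serving — not a feasible corner.
So the least-cost plan costs $2.81.

$2.81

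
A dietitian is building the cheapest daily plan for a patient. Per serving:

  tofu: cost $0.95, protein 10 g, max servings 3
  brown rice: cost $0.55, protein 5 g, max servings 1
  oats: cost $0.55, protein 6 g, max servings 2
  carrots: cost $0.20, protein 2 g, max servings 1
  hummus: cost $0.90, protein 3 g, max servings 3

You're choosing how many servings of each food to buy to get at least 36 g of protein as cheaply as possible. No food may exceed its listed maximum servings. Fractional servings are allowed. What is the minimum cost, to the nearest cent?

Cost per g of protein: oats $0.0917, tofu $0.0950, carrots $0.1000, brown rice $0.1100, hummus $0.3000.
Take 2 servings of oats: +12.0 g protein for $1.10 (total $1.10, still need 24.0 g).
Take 2.4 servings of tofu: +24.0 g protein for $2.28 (total $3.38, still need 0.0 g).
Filling from the cheapest source first is optimal under one linear minimum: $3.38.

$3.38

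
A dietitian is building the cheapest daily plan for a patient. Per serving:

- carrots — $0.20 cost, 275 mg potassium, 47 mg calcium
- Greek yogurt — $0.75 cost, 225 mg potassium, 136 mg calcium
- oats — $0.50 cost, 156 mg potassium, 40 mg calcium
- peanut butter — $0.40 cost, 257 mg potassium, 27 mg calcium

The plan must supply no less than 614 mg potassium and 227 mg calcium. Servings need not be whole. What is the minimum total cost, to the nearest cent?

Two binding constraints pin down two serving amounts, so the optimal mix uses at most two foods. The candidates are each food alone (scaled to the tighter of potassium/calcium) and each pair with both constraints tight.
carrots only: max(614/275, 227/47) = 4.83 servings → $0.97.
Greek yogurt only: max(614/225, 227/136) = 2.729 servings → $2.05.
oats only: max(614/156, 227/40) = 5.675 servings → $2.84.
peanut butter only: max(614/257, 227/27) = 8.407 servings → $3.36.
carrots + Greek yogurt with both tight: 1.209 servings and 1.251 servings → $1.18.
carrots + oats with both targets exact would need a negative amount; discard.
carrots + peanut butter: intersection lies outside the first quadrant.
Greek yogurt + oats with both tight: 0.8883 servings and 2.655 servings → $1.99.
Greek yogurt + peanut butter with both tight: 1.446 servings and 1.123 servings → $1.53.
oats + peanut butter: intersection lies outside the first quadrant.
So the least-cost plan costs $0.97.

$0.97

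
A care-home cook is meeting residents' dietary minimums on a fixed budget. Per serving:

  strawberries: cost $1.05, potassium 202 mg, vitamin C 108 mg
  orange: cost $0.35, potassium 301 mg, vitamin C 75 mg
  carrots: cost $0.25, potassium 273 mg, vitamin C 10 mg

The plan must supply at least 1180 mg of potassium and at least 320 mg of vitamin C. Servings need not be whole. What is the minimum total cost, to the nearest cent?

Check every corner: each single food scaled to meet both minima, and each pair solved so both constraints bind.
strawberries only: max(1180/202, 320/108) = 5.842 servings → $6.13.
orange only: max(1180/301, 320/75) = 4.267 servings → $1.49.
carrots only: max(1180/273, 320/10) = 32 servings → $8.00.
strawberries + orange with both tight: 0.4505 servings and 3.618 servings → $1.74.
strawberries + carrots with both tight: 2.751 servings and 2.287 servings → $3.46.
orange + carrots: the both-tight solution has a negative serving — not a feasible corner.
Cheapest feasible corner: $1.49.

$1.49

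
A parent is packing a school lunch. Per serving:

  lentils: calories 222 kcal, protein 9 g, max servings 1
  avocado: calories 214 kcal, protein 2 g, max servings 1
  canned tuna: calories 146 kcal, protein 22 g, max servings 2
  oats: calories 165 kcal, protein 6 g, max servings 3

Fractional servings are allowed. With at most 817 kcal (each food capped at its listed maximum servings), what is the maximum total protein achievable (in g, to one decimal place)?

Protein per kcal: canned tuna 0.1507, lentils 0.04054, oats 0.03636, avocado 0.009346.
Take 2 servings of canned tuna: uses 292 kcal, +44.0 g protein (running total 44.0 g).
Take 1 serving of lentils: uses 222 kcal, +9.0 g protein (running total 53.0 g).
Take 1.836 servings of oats: uses 303 kcal, +11.0 g protein (running total 64.0 g).
Filling greedily by protein-per-kcal is optimal for one linear limit, giving 64.0 g.

64.0 g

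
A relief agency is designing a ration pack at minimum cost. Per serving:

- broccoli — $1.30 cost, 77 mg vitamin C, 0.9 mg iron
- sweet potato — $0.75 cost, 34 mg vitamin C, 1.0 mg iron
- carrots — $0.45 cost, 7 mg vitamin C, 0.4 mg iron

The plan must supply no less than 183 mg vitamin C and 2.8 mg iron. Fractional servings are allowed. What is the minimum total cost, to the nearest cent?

$3.28

broccoli only: max(183/77, 2.8/0.9) = 3.111 servings → $4.04.
sweet potato only: max(183/34, 2.8/1.0) = 5.382 servings → $4.04.
carrots only: max(183/7, 2.8/0.4) = 26.14 servings → $11.76.
broccoli + sweet potato with both tight: 1.892 servings and 1.097 servings → $3.28.
broccoli + carrots with both tight: 2.188 servings and 2.078 servings → $3.78.
sweet potato + carrots: the both-tight solution has a negative serving — not a feasible corner.
So the least-cost plan costs $3.28.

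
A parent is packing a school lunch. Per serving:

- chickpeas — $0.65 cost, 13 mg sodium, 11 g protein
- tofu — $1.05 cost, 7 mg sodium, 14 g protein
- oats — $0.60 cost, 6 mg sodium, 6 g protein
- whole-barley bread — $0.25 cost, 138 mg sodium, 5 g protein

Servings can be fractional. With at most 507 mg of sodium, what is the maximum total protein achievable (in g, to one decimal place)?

Protein per mg sodium: tofu 2, oats 1, chickpeas 0.8462, whole-barley bread 0.03623.
With no serving limits, spend the whole sodium allowance on tofu: 507 mg / 7 mg × 14 g = 1014.0 g.

1014.0 g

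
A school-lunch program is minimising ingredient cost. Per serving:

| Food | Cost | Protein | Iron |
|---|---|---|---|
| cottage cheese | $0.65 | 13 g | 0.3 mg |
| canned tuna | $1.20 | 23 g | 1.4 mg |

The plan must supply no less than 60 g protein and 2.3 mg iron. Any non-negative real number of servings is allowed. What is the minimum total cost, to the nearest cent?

For a min-cost LP with two ≥-constraints, a basic feasible solution has at most two positive variables.
cottage cheese only: max(60/13, 2.3/0.3) = 7.667 servings → $4.98.
canned tuna only: max(60/23, 2.3/1.4) = 2.609 servings → $3.13.
cottage cheese + canned tuna with both tight: 2.752 servings and 1.053 servings → $3.05.
So the least-cost plan costs $3.05.

$3.05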